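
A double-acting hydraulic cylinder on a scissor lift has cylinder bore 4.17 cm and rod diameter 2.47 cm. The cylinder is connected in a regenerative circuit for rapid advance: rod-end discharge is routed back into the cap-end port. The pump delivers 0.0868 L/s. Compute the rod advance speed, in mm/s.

v ≈ 181 mm/s

In regeneration the rod-end outflow joins the pump flow into the cap end, so the net volume the pump must supply per unit advance equals the rod cross-section area.
Rod cross-section A_rod = π/4 × (2.47 cm)² = 4.792 cm^2
v = Q_pump / A_rod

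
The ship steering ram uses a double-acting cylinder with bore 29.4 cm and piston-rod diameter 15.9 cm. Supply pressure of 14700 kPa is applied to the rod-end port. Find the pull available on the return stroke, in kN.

Rod-side annular area A_ann = π/4 × (29.4² − 15.9²) = 480.3 cm^2
On retraction the pressure acts on the annular area (bore minus rod).
F = P × A_ann

F ≈ 706 kN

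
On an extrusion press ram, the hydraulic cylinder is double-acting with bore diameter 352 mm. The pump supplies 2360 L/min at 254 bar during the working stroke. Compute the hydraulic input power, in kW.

Hydraulic power = P × Q

W ≈ 999 kW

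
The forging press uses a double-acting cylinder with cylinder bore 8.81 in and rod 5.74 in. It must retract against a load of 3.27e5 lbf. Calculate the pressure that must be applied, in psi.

P ≈ 9320 psi

Rod-side annular area A_ann = π/4 × (8.81² − 5.74²) = 35.08 in^2
Retraction: pressure acts on the annular area.
P = F / A = 3.27e5 lbf / A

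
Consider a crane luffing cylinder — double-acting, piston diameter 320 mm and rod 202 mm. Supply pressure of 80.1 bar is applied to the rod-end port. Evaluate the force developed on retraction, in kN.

Rod-side annular area A_ann = π/4 × (320² − 202²) = 48380 mm^2
On retraction the pressure acts on the annular area (bore minus rod).
F = P × A_ann

F ≈ 388 kN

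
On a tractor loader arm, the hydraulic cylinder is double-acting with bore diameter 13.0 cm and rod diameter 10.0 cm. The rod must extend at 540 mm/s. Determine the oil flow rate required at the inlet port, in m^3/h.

Cap-side area A_cap = π/4 × (13.0 cm)² = 132.7 cm^2
Q = A × v

Q ≈ 25.8 m^3/h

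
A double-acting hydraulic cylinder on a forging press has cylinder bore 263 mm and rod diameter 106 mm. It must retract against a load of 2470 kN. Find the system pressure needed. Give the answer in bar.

P ≈ 543 bar

Rod-side annular area A_ann = π/4 × (263² − 106²) = 45500 mm^2
Retraction: pressure acts on the annular area.
P = F / A = 2470 kN / A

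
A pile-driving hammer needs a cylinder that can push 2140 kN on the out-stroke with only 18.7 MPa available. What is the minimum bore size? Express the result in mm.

D ≈ 382 mm

Extension force acts on the full piston face: F = P × (π/4)D².
D = √(4F / (πP)) = √(4 × 2140 kN / (π × 18.7 MPa))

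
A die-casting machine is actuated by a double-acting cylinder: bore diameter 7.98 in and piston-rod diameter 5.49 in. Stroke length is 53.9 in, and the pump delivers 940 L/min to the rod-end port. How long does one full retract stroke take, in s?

t ≈ 1.49 s

Rod-side annular area A_ann = π/4 × (7.98² − 5.49²) = 26.34 in^2
Swept volume V = A × L; t = V / Q = A·L / Q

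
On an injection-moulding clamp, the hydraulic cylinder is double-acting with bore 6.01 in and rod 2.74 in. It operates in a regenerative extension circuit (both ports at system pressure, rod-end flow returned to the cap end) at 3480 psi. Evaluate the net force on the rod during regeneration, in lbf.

F ≈ 20500 lbf

With equal pressure on both faces, forces on the annular region cancel; the net push is pressure × rod cross-section.
Rod cross-section A_rod = π/4 × (2.74 in)² = 5.896 in^2
F = P × A_rod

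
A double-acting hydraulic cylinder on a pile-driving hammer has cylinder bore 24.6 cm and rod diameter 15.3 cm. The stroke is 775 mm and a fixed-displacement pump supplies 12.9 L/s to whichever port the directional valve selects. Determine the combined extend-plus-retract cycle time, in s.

Cap-side area A_cap = π/4 × (24.6 cm)² = 475.3 cm^2
Rod-side annular area A_ann = π/4 × (24.6² − 15.3²) = 291.4 cm^2
t_ext = A_cap·L/Q = 2.855 s
t_ret = A_ann·L/Q = 1.751 s
t_cycle = t_ext + t_ret

t ≈ 4.61 s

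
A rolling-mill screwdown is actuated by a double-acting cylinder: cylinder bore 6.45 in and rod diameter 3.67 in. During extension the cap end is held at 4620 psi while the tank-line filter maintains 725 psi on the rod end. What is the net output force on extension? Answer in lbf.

Cap-side area A_cap = π/4 × (6.45 in)² = 32.67 in^2
Rod-side annular area A_ann = π/4 × (6.45² − 3.67²) = 22.10 in^2
Net thrust = P_cap·A_cap − P_rod·A_ann = 1.510e5 lbf − 16020 lbf

F ≈ 1.35e5 lbf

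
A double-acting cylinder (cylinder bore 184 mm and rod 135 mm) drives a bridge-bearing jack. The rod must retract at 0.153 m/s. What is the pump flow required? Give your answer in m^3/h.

Q ≈ 6.76 m^3/h

Rod-side annular area A_ann = π/4 × (184² − 135²) = 12280 mm^2
Q = A × v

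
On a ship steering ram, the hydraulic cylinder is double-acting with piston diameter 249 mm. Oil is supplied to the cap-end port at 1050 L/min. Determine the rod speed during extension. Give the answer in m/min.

v ≈ 21.6 m/min

Cap-side area A_cap = π/4 × (249 mm)² = 48700 mm^2
v = Q / A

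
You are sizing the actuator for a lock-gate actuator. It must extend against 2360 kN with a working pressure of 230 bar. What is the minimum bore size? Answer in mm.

Extension force acts on the full piston face: F = P × (π/4)D².
D = √(4F / (πP)) = √(4 × 2360 kN / (π × 230 bar))

D ≈ 361 mm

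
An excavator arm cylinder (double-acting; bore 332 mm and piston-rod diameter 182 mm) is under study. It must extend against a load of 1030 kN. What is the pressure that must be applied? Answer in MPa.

P ≈ 11.9 MPa

Cap-side area A_cap = π/4 × (332 mm)² = 86570 mm^2
P = F / A = 1030 kN / A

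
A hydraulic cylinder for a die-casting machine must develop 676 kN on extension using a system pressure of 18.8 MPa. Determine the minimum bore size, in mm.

Extension force acts on the full piston face: F = P × (π/4)D².
D = √(4F / (πP)) = √(4 × 676 kN / (π × 18.8 MPa))

D ≈ 214 mm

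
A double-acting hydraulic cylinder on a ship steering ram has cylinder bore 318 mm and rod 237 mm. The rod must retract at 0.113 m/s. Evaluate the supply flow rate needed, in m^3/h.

Rod-side annular area A_ann = π/4 × (318² − 237²) = 35310 mm^2
Q = A × v

Q ≈ 14.4 m^3/h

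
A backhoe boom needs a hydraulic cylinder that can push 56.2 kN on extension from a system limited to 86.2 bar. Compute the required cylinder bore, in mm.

D ≈ 91.1 mm

Extension force acts on the full piston face: F = P × (π/4)D².
D = √(4F / (πP)) = √(4 × 56.2 kN / (π × 86.2 bar))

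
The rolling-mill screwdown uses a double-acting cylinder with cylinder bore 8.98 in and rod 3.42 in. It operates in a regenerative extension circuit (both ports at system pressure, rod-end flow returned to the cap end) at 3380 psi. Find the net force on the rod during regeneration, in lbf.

With equal pressure on both faces, forces on the annular region cancel; the net push is pressure × rod cross-section.
Rod cross-section A_rod = π/4 × (3.42 in)² = 9.186 in^2
F = P × A_rod

F ≈ 31000 lbf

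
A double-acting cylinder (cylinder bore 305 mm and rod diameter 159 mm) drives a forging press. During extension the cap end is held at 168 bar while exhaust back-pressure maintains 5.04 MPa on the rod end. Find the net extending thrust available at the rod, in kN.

Cap-side area A_cap = π/4 × (305 mm)² = 73060 mm^2
Rod-side annular area A_ann = π/4 × (305² − 159²) = 53210 mm^2
Net thrust = P_cap·A_cap − P_rod·A_ann = 1227 kN − 268.2 kN

F ≈ 959 kN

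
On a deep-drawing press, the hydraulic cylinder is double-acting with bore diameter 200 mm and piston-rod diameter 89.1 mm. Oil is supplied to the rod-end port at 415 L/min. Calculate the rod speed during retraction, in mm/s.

Rod-side annular area A_ann = π/4 × (200² − 89.1²) = 25180 mm^2
Flow into the rod-end port fills the annular volume.
v = Q / A

v ≈ 275 mm/s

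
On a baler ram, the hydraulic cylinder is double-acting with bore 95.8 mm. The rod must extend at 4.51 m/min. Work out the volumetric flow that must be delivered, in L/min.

Cap-side area A_cap = π/4 × (95.8 mm)² = 7208 mm^2
Q = A × v

Q ≈ 32.5 L/min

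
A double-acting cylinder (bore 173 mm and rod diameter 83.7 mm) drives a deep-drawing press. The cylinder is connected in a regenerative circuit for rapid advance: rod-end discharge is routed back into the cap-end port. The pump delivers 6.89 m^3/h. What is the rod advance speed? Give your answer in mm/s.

v ≈ 348 mm/s

In regeneration the rod-end outflow joins the pump flow into the cap end, so the net volume the pump must supply per unit advance equals the rod cross-section area.
Rod cross-section A_rod = π/4 × (83.7 mm)² = 5502 mm^2
v = Q_pump / A_rod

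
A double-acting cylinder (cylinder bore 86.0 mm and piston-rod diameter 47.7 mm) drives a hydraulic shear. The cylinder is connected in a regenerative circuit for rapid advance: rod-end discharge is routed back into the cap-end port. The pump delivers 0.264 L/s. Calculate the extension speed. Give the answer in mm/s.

In regeneration the rod-end outflow joins the pump flow into the cap end, so the net volume the pump must supply per unit advance equals the rod cross-section area.
Rod cross-section A_rod = π/4 × (47.7 mm)² = 1787 mm^2
v = Q_pump / A_rod

v ≈ 148 mm/s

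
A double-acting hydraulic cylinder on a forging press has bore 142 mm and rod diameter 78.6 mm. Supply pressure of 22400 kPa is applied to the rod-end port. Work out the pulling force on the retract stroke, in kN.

F ≈ 246 kN

Rod-side annular area A_ann = π/4 × (142² − 78.6²) = 10980 mm^2
On retraction the pressure acts on the annular area (bore minus rod).
F = P × A_ann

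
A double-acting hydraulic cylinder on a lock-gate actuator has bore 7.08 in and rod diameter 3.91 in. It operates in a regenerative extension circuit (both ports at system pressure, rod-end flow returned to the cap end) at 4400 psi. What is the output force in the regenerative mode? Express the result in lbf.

With equal pressure on both faces, forces on the annular region cancel; the net push is pressure × rod cross-section.
Rod cross-section A_rod = π/4 × (3.91 in)² = 12.01 in^2
F = P × A_rod

F ≈ 52800 lbf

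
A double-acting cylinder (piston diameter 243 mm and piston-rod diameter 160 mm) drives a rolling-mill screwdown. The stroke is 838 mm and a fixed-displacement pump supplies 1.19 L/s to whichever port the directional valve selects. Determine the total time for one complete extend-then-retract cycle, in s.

Cap-side area A_cap = π/4 × (243 mm)² = 46380 mm^2
Rod-side annular area A_ann = π/4 × (243² − 160²) = 26270 mm^2
t_ext = A_cap·L/Q = 32.66 s
t_ret = A_ann·L/Q = 18.50 s
t_cycle = t_ext + t_ret

t ≈ 51.2 s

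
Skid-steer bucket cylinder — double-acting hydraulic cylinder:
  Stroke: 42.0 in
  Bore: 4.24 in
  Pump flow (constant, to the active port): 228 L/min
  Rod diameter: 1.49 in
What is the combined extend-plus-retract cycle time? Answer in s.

Cap-side area A_cap = π/4 × (4.24 in)² = 14.12 in^2
Rod-side annular area A_ann = π/4 × (4.24² − 1.49²) = 12.38 in^2
t_ext = A_cap·L/Q = 2.557 s
t_ret = A_ann·L/Q = 2.242 s
t_cycle = t_ext + t_ret

t ≈ 4.80 s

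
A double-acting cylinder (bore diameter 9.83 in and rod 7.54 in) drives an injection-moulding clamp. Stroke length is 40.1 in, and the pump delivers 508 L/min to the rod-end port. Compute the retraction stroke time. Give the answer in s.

Rod-side annular area A_ann = π/4 × (9.83² − 7.54²) = 31.24 in^2
Swept volume V = A × L; t = V / Q = A·L / Q

t ≈ 2.42 s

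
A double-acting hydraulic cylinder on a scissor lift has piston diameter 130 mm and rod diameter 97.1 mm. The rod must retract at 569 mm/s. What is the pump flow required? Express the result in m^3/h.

Q ≈ 12.0 m^3/h

Rod-side annular area A_ann = π/4 × (130² − 97.1²) = 5868 mm^2
Q = A × v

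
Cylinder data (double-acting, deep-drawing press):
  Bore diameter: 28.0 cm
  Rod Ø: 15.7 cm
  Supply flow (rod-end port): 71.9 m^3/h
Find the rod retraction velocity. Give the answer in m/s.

v ≈ 0.473 m/s

Rod-side annular area A_ann = π/4 × (28.0² − 15.7²) = 422.2 cm^2
Flow into the rod-end port fills the annular volume.
v = Q / A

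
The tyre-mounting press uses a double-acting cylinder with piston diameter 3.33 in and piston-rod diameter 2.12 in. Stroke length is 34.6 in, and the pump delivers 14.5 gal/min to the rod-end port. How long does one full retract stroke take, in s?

Rod-side annular area A_ann = π/4 × (3.33² − 2.12²) = 5.179 in^2
Swept volume V = A × L; t = V / Q = A·L / Q

t ≈ 3.21 s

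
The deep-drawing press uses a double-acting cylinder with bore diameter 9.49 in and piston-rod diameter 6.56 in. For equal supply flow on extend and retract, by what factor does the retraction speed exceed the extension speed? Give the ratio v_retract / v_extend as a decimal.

v_ret/v_ext ≈ 1.92

Cap-side area A_cap = π/4 × (9.49 in)² = 70.73 in^2
Rod-side annular area A_ann = π/4 × (9.49² − 6.56²) = 36.93 in^2
For equal Q, v ∝ 1/A, so v_ret/v_ext = A_cap/A_ann.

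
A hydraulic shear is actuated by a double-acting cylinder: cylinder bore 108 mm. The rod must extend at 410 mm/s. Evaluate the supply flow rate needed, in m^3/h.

Q ≈ 13.5 m^3/h

Cap-side area A_cap = π/4 × (108 mm)² = 9161 mm^2
Q = A × v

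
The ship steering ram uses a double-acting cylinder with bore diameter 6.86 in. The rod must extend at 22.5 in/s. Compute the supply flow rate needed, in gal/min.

Q ≈ 216 gal/min

Cap-side area A_cap = π/4 × (6.86 in)² = 36.96 in^2
Q = A × v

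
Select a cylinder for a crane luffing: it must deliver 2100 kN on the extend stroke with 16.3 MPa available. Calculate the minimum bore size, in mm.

D ≈ 405 mm

Extension force acts on the full piston face: F = P × (π/4)D².
D = √(4F / (πP)) = √(4 × 2100 kN / (π × 16.3 MPa))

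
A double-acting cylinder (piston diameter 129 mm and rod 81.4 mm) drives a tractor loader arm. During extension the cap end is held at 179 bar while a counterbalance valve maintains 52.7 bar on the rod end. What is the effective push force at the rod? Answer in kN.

Cap-side area A_cap = π/4 × (129 mm)² = 13070 mm^2
Rod-side annular area A_ann = π/4 × (129² − 81.4²) = 7866 mm^2
Net thrust = P_cap·A_cap − P_rod·A_ann = 233.9 kN − 41.45 kN

F ≈ 192 kN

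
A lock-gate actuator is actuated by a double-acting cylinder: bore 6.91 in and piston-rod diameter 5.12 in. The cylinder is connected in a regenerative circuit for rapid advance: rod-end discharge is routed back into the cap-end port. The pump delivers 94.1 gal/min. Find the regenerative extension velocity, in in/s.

v ≈ 17.6 in/s

In regeneration the rod-end outflow joins the pump flow into the cap end, so the net volume the pump must supply per unit advance equals the rod cross-section area.
Rod cross-section A_rod = π/4 × (5.12 in)² = 20.59 in^2
v = Q_pump / A_rod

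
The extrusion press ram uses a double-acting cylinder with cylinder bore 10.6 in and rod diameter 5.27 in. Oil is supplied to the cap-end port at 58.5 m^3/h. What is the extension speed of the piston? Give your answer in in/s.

Cap-side area A_cap = π/4 × (10.6 in)² = 88.25 in^2
v = Q / A

v ≈ 11.2 in/s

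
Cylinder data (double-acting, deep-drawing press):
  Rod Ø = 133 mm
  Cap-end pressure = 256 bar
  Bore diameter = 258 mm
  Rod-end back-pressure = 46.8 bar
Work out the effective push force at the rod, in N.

Cap-side area A_cap = π/4 × (258 mm)² = 52280 mm^2
Rod-side annular area A_ann = π/4 × (258² − 133²) = 38390 mm^2
Net thrust = P_cap·A_cap − P_rod·A_ann = 1.338e6 N − 1.796e5 N

F ≈ 1.16e6 N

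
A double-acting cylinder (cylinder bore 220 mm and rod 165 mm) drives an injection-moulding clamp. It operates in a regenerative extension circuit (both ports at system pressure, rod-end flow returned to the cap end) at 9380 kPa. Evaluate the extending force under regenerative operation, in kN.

F ≈ 201 kN

With equal pressure on both faces, forces on the annular region cancel; the net push is pressure × rod cross-section.
Rod cross-section A_rod = π/4 × (165 mm)² = 21380 mm^2
F = P × A_rod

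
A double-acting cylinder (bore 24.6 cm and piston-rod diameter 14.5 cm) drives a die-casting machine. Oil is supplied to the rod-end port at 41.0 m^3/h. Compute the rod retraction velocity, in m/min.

v ≈ 22.0 m/min

Rod-side annular area A_ann = π/4 × (24.6² − 14.5²) = 310.2 cm^2
Flow into the rod-end port fills the annular volume.
v = Q / A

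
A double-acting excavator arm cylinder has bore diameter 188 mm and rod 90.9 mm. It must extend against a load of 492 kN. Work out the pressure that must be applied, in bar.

Cap-side area A_cap = π/4 × (188 mm)² = 27760 mm^2
P = F / A = 492 kN / A

P ≈ 177 bar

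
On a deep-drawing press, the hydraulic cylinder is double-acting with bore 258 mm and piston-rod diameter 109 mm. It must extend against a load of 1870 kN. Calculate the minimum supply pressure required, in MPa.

Cap-side area A_cap = π/4 × (258 mm)² = 52280 mm^2
P = F / A = 1870 kN / A

P ≈ 35.8 MPa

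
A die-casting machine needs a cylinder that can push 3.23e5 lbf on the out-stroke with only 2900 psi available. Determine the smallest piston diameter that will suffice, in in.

Extension force acts on the full piston face: F = P × (π/4)D².
D = √(4F / (πP)) = √(4 × 3.23e5 lbf / (π × 2900 psi))

D ≈ 11.9 in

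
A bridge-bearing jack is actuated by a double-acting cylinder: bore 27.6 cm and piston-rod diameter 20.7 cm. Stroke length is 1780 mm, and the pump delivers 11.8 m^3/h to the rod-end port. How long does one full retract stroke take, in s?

Rod-side annular area A_ann = π/4 × (27.6² − 20.7²) = 261.7 cm^2
Swept volume V = A × L; t = V / Q = A·L / Q

t ≈ 14.2 s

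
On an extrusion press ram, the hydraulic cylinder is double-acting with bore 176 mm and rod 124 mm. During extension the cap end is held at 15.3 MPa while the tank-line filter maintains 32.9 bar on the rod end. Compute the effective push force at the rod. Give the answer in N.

Cap-side area A_cap = π/4 × (176 mm)² = 24330 mm^2
Rod-side annular area A_ann = π/4 × (176² − 124²) = 12250 mm^2
Net thrust = P_cap·A_cap − P_rod·A_ann = 3.722e5 N − 40310 N

F ≈ 3.32e5 N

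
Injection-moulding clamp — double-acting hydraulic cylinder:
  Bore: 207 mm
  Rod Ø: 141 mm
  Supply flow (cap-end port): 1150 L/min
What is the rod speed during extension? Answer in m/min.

v ≈ 34.2 m/min

Cap-side area A_cap = π/4 × (207 mm)² = 33650 mm^2
v = Q / A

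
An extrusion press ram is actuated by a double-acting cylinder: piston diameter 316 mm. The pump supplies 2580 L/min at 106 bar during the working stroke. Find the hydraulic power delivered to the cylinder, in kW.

Hydraulic power = P × Q

W ≈ 456 kW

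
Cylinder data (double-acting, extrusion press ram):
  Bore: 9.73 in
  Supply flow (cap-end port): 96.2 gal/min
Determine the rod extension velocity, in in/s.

Cap-side area A_cap = π/4 × (9.73 in)² = 74.36 in^2
v = Q / A

v ≈ 4.98 in/s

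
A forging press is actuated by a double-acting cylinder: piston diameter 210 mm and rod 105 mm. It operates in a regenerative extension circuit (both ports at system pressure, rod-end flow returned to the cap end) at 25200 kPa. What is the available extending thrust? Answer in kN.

With equal pressure on both faces, forces on the annular region cancel; the net push is pressure × rod cross-section.
Rod cross-section A_rod = π/4 × (105 mm)² = 8659 mm^2
F = P × A_rod

F ≈ 218 kN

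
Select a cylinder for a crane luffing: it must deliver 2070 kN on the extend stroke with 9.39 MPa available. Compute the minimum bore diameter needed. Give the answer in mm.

D ≈ 530 mm

Extension force acts on the full piston face: F = P × (π/4)D².
D = √(4F / (πP)) = √(4 × 2070 kN / (π × 9.39 MPa))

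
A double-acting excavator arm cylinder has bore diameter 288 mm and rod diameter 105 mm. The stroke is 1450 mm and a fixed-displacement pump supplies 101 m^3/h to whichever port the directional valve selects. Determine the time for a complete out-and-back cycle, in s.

Cap-side area A_cap = π/4 × (288 mm)² = 65140 mm^2
Rod-side annular area A_ann = π/4 × (288² − 105²) = 56490 mm^2
t_ext = A_cap·L/Q = 3.367 s
t_ret = A_ann·L/Q = 2.919 s
t_cycle = t_ext + t_ret

t ≈ 6.29 s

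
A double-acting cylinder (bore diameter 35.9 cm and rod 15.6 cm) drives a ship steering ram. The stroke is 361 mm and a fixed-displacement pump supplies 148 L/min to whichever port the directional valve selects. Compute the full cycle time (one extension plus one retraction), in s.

Cap-side area A_cap = π/4 × (35.9 cm)² = 1012 cm^2
Rod-side annular area A_ann = π/4 × (35.9² − 15.6²) = 821.1 cm^2
t_ext = A_cap·L/Q = 14.81 s
t_ret = A_ann·L/Q = 12.02 s
t_cycle = t_ext + t_ret

t ≈ 26.8 s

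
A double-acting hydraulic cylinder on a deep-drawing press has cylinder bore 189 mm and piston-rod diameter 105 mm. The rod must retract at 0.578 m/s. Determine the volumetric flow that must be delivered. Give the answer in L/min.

Q ≈ 673 L/min

Rod-side annular area A_ann = π/4 × (189² − 105²) = 19400 mm^2
Q = A × v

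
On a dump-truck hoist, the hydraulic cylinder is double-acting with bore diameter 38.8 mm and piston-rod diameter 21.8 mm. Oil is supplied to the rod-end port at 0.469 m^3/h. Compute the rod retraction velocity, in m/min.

Rod-side annular area A_ann = π/4 × (38.8² − 21.8²) = 809.1 mm^2
Flow into the rod-end port fills the annular volume.
v = Q / A

v ≈ 9.66 m/min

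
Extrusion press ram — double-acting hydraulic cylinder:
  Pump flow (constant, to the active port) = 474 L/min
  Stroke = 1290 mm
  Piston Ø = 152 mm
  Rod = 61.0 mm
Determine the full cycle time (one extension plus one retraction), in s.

t ≈ 5.45 s

Cap-side area A_cap = π/4 × (152 mm)² = 18150 mm^2
Rod-side annular area A_ann = π/4 × (152² − 61.0²) = 15220 mm^2
t_ext = A_cap·L/Q = 2.963 s
t_ret = A_ann·L/Q = 2.486 s
t_cycle = t_ext + t_ret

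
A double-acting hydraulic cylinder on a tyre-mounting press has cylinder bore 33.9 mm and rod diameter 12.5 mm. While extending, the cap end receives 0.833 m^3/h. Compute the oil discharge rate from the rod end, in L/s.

Cap-side area A_cap = π/4 × (33.9 mm)² = 902.6 mm^2
Rod-side annular area A_ann = π/4 × (33.9² − 12.5²) = 779.9 mm^2
Piston speed v = Q_in/A_cap; rod-end outflow Q_out = v × A_ann = Q_in × A_ann/A_cap.

Q_out ≈ 0.200 L/s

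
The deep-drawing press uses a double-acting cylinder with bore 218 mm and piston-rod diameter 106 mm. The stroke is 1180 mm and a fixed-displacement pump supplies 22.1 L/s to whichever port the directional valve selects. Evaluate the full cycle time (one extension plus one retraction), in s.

Cap-side area A_cap = π/4 × (218 mm)² = 37330 mm^2
Rod-side annular area A_ann = π/4 × (218² − 106²) = 28500 mm^2
t_ext = A_cap·L/Q = 1.993 s
t_ret = A_ann·L/Q = 1.522 s
t_cycle = t_ext + t_ret

t ≈ 3.51 s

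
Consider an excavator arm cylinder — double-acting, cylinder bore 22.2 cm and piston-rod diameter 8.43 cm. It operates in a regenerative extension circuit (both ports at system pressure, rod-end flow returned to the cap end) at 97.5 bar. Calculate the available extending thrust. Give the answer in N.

F ≈ 54400 N

With equal pressure on both faces, forces on the annular region cancel; the net push is pressure × rod cross-section.
Rod cross-section A_rod = π/4 × (8.43 cm)² = 55.81 cm^2
F = P × A_rod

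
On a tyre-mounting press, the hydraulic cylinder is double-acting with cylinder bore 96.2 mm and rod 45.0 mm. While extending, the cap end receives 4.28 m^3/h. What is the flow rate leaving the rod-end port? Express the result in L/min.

Q_out ≈ 55.7 L/min

Cap-side area A_cap = π/4 × (96.2 mm)² = 7268 mm^2
Rod-side annular area A_ann = π/4 × (96.2² − 45.0²) = 5678 mm^2
Piston speed v = Q_in/A_cap; rod-end outflow Q_out = v × A_ann = Q_in × A_ann/A_cap.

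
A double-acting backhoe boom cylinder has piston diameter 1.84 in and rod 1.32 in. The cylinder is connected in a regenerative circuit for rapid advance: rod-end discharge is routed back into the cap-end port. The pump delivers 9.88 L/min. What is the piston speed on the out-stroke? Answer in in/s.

v ≈ 7.34 in/s

In regeneration the rod-end outflow joins the pump flow into the cap end, so the net volume the pump must supply per unit advance equals the rod cross-section area.
Rod cross-section A_rod = π/4 × (1.32 in)² = 1.368 in^2
v = Q_pump / A_rod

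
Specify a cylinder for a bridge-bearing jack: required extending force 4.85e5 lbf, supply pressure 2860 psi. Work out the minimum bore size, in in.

Extension force acts on the full piston face: F = P × (π/4)D².
D = √(4F / (πP)) = √(4 × 4.85e5 lbf / (π × 2860 psi))

D ≈ 14.7 in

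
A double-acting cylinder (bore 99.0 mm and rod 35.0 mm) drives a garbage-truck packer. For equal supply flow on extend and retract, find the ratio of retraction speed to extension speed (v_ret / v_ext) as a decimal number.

v_ret/v_ext ≈ 1.14

Cap-side area A_cap = π/4 × (99.0 mm)² = 7698 mm^2
Rod-side annular area A_ann = π/4 × (99.0² − 35.0²) = 6736 mm^2
For equal Q, v ∝ 1/A, so v_ret/v_ext = A_cap/A_ann.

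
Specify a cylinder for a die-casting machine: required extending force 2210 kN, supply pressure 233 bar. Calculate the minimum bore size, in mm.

Extension force acts on the full piston face: F = P × (π/4)D².
D = √(4F / (πP)) = √(4 × 2210 kN / (π × 233 bar))

D ≈ 348 mm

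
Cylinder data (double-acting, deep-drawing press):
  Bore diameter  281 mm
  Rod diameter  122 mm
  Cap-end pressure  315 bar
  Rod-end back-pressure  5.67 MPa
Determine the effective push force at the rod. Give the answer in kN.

F ≈ 1670 kN

Cap-side area A_cap = π/4 × (281 mm)² = 62020 mm^2
Rod-side annular area A_ann = π/4 × (281² − 122²) = 50330 mm^2
Net thrust = P_cap·A_cap − P_rod·A_ann = 1953 kN − 285.3 kN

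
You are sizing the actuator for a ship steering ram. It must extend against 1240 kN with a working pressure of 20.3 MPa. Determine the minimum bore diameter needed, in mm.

Extension force acts on the full piston face: F = P × (π/4)D².
D = √(4F / (πP)) = √(4 × 1240 kN / (π × 20.3 MPa))

D ≈ 279 mm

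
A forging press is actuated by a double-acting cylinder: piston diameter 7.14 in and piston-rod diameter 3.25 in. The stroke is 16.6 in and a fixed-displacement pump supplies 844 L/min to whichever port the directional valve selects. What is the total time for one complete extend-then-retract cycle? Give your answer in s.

Cap-side area A_cap = π/4 × (7.14 in)² = 40.04 in^2
Rod-side annular area A_ann = π/4 × (7.14² − 3.25²) = 31.74 in^2
t_ext = A_cap·L/Q = 0.7743 s
t_ret = A_ann·L/Q = 0.6139 s
t_cycle = t_ext + t_ret

t ≈ 1.39 s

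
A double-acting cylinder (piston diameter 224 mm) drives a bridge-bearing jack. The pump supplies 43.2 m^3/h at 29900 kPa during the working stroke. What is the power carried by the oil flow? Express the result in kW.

W ≈ 359 kW

Hydraulic power = P × Q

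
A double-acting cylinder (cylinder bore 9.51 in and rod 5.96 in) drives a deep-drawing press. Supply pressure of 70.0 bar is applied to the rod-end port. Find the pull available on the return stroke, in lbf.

F ≈ 43800 lbf

Rod-side annular area A_ann = π/4 × (9.51² − 5.96²) = 43.13 in^2
On retraction the pressure acts on the annular area (bore minus rod).
F = P × A_ann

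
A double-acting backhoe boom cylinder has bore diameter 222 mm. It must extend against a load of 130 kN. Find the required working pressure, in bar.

P ≈ 33.6 bar

Cap-side area A_cap = π/4 × (222 mm)² = 38710 mm^2
P = F / A = 130 kN / A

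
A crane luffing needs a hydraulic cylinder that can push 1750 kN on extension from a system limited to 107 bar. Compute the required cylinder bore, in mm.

Extension force acts on the full piston face: F = P × (π/4)D².
D = √(4F / (πP)) = √(4 × 1750 kN / (π × 107 bar))

D ≈ 456 mm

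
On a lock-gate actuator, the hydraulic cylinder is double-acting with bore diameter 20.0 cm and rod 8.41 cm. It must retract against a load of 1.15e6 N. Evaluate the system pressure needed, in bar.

Rod-side annular area A_ann = π/4 × (20.0² − 8.41²) = 258.6 cm^2
Retraction: pressure acts on the annular area.
P = F / A = 1.15e6 N / A

P ≈ 445 bar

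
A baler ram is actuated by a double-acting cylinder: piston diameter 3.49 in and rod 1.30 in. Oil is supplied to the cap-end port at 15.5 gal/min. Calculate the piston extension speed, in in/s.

Cap-side area A_cap = π/4 × (3.49 in)² = 9.566 in^2
v = Q / A

v ≈ 6.24 in/s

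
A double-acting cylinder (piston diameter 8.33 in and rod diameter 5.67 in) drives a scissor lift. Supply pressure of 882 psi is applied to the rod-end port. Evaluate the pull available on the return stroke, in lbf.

F ≈ 25800 lbf

Rod-side annular area A_ann = π/4 × (8.33² − 5.67²) = 29.25 in^2
On retraction the pressure acts on the annular area (bore minus rod).
F = P × A_ann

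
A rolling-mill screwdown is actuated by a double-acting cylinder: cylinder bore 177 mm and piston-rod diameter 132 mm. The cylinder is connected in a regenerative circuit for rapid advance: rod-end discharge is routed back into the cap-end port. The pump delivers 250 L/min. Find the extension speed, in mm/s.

v ≈ 304 mm/s

In regeneration the rod-end outflow joins the pump flow into the cap end, so the net volume the pump must supply per unit advance equals the rod cross-section area.
Rod cross-section A_rod = π/4 × (132 mm)² = 13680 mm^2
v = Q_pump / A_rod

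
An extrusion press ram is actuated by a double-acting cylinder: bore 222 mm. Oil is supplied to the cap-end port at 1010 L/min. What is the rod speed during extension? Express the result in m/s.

v ≈ 0.435 m/s

Cap-side area A_cap = π/4 × (222 mm)² = 38710 mm^2
v = Q / A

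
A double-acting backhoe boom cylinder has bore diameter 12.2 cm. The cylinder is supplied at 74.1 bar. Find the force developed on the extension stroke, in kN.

Cap-side area A_cap = π/4 × (12.2 cm)² = 116.9 cm^2
F = P × A_cap = 74.1 bar × A_cap

F ≈ 86.6 kN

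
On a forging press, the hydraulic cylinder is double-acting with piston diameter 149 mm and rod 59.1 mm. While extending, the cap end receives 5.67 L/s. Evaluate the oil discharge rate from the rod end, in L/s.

Cap-side area A_cap = π/4 × (149 mm)² = 17440 mm^2
Rod-side annular area A_ann = π/4 × (149² − 59.1²) = 14690 mm^2
Piston speed v = Q_in/A_cap; rod-end outflow Q_out = v × A_ann = Q_in × A_ann/A_cap.

Q_out ≈ 4.78 L/s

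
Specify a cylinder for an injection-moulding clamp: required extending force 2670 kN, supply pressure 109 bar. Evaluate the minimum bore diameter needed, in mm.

D ≈ 558 mm

Extension force acts on the full piston face: F = P × (π/4)D².
D = √(4F / (πP)) = √(4 × 2670 kN / (π × 109 bar))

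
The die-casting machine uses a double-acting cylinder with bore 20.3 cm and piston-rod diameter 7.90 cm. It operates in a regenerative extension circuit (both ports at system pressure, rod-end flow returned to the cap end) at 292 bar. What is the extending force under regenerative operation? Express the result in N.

With equal pressure on both faces, forces on the annular region cancel; the net push is pressure × rod cross-section.
Rod cross-section A_rod = π/4 × (7.90 cm)² = 49.02 cm^2
F = P × A_rod

F ≈ 1.43e5 N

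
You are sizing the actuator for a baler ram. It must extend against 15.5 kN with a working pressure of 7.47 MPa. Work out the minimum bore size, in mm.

Extension force acts on the full piston face: F = P × (π/4)D².
D = √(4F / (πP)) = √(4 × 15.5 kN / (π × 7.47 MPa))

D ≈ 51.4 mm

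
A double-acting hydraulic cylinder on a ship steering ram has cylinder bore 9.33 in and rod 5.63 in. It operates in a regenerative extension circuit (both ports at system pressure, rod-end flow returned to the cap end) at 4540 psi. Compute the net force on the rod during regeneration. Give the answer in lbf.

With equal pressure on both faces, forces on the annular region cancel; the net push is pressure × rod cross-section.
Rod cross-section A_rod = π/4 × (5.63 in)² = 24.89 in^2
F = P × A_rod

F ≈ 1.13e5 lbf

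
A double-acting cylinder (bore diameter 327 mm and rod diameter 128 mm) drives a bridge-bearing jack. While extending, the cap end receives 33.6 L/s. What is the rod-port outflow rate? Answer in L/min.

Cap-side area A_cap = π/4 × (327 mm)² = 83980 mm^2
Rod-side annular area A_ann = π/4 × (327² − 128²) = 71110 mm^2
Piston speed v = Q_in/A_cap; rod-end outflow Q_out = v × A_ann = Q_in × A_ann/A_cap.

Q_out ≈ 1710 L/min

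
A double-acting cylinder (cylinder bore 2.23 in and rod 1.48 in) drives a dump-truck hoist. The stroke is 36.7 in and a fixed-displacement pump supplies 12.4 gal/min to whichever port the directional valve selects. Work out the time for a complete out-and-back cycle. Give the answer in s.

t ≈ 4.68 s

Cap-side area A_cap = π/4 × (2.23 in)² = 3.906 in^2
Rod-side annular area A_ann = π/4 × (2.23² − 1.48²) = 2.185 in^2
t_ext = A_cap·L/Q = 3.003 s
t_ret = A_ann·L/Q = 1.680 s
t_cycle = t_ext + t_ret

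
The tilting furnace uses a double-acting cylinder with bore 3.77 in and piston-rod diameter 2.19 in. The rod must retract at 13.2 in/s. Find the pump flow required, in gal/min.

Rod-side annular area A_ann = π/4 × (3.77² − 2.19²) = 7.396 in^2
Q = A × v

Q ≈ 25.4 gal/min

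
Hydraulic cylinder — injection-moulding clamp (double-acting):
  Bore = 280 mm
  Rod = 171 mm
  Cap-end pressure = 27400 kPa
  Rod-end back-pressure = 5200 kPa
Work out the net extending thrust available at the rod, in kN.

F ≈ 1490 kN

Cap-side area A_cap = π/4 × (280 mm)² = 61580 mm^2
Rod-side annular area A_ann = π/4 × (280² − 171²) = 38610 mm^2
Net thrust = P_cap·A_cap − P_rod·A_ann = 1687 kN − 200.8 kN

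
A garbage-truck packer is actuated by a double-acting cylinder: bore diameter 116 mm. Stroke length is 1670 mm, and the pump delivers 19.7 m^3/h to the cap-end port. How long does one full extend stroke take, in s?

t ≈ 3.23 s

Cap-side area A_cap = π/4 × (116 mm)² = 10570 mm^2
Swept volume V = A × L; t = V / Q = A·L / Q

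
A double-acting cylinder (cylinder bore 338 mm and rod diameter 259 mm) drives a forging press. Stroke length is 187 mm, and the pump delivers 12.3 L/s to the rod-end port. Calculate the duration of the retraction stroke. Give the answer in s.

t ≈ 0.563 s

Rod-side annular area A_ann = π/4 × (338² − 259²) = 37040 mm^2
Swept volume V = A × L; t = V / Q = A·L / Q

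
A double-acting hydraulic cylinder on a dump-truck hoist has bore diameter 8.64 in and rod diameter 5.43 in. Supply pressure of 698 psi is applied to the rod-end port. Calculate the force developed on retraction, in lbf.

F ≈ 24800 lbf

Rod-side annular area A_ann = π/4 × (8.64² − 5.43²) = 35.47 in^2
On retraction the pressure acts on the annular area (bore minus rod).
F = P × A_ann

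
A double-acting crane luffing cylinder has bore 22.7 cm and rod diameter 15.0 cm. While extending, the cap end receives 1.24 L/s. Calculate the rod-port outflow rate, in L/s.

Cap-side area A_cap = π/4 × (22.7 cm)² = 404.7 cm^2
Rod-side annular area A_ann = π/4 × (22.7² − 15.0²) = 228.0 cm^2
Piston speed v = Q_in/A_cap; rod-end outflow Q_out = v × A_ann = Q_in × A_ann/A_cap.

Q_out ≈ 0.699 L/s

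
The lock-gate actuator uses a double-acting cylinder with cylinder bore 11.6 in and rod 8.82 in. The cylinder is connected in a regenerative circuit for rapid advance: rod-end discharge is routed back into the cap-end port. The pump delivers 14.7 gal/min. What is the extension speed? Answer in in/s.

v ≈ 0.926 in/s

In regeneration the rod-end outflow joins the pump flow into the cap end, so the net volume the pump must supply per unit advance equals the rod cross-section area.
Rod cross-section A_rod = π/4 × (8.82 in)² = 61.10 in^2
v = Q_pump / A_rod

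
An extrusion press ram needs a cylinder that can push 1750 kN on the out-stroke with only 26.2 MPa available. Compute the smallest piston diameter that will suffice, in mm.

Extension force acts on the full piston face: F = P × (π/4)D².
D = √(4F / (πP)) = √(4 × 1750 kN / (π × 26.2 MPa))

D ≈ 292 mm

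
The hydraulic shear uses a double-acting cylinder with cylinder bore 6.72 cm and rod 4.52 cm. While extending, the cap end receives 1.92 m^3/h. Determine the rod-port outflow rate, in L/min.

Cap-side area A_cap = π/4 × (6.72 cm)² = 35.47 cm^2
Rod-side annular area A_ann = π/4 × (6.72² − 4.52²) = 19.42 cm^2
Piston speed v = Q_in/A_cap; rod-end outflow Q_out = v × A_ann = Q_in × A_ann/A_cap.

Q_out ≈ 17.5 L/min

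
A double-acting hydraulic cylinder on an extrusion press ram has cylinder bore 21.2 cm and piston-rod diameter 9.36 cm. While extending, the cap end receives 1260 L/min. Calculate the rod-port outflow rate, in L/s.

Cap-side area A_cap = π/4 × (21.2 cm)² = 353.0 cm^2
Rod-side annular area A_ann = π/4 × (21.2² − 9.36²) = 284.2 cm^2
Piston speed v = Q_in/A_cap; rod-end outflow Q_out = v × A_ann = Q_in × A_ann/A_cap.

Q_out ≈ 16.9 L/s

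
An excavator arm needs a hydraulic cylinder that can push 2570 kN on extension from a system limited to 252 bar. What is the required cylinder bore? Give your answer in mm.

Extension force acts on the full piston face: F = P × (π/4)D².
D = √(4F / (πP)) = √(4 × 2570 kN / (π × 252 bar))

D ≈ 360 mm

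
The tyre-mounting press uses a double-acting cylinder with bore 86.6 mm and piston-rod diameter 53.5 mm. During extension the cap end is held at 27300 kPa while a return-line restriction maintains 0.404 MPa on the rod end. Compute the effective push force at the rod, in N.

F ≈ 1.59e5 N

Cap-side area A_cap = π/4 × (86.6 mm)² = 5890 mm^2
Rod-side annular area A_ann = π/4 × (86.6² − 53.5²) = 3642 mm^2
Net thrust = P_cap·A_cap − P_rod·A_ann = 1.608e5 N − 1471 N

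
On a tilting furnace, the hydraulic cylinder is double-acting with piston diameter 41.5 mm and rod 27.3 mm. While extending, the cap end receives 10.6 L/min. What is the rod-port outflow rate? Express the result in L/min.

Cap-side area A_cap = π/4 × (41.5 mm)² = 1353 mm^2
Rod-side annular area A_ann = π/4 × (41.5² − 27.3²) = 767.3 mm^2
Piston speed v = Q_in/A_cap; rod-end outflow Q_out = v × A_ann = Q_in × A_ann/A_cap.

Q_out ≈ 6.01 L/min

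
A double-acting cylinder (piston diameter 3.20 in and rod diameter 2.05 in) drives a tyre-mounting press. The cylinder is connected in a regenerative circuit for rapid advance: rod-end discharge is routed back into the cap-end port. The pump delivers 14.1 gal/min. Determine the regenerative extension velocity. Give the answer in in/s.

v ≈ 16.4 in/s

In regeneration the rod-end outflow joins the pump flow into the cap end, so the net volume the pump must supply per unit advance equals the rod cross-section area.
Rod cross-section A_rod = π/4 × (2.05 in)² = 3.301 in^2
v = Q_pump / A_rod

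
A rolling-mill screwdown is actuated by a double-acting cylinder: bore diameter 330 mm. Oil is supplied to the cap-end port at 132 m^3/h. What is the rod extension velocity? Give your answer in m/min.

v ≈ 25.7 m/min

Cap-side area A_cap = π/4 × (330 mm)² = 85530 mm^2
v = Q / A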